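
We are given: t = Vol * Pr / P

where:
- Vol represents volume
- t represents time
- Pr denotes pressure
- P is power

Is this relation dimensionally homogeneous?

Yes

Vol (volume) has dimensions [L^3].
t (time) has dimensions [T].
Pr (pressure) has dimensions [L^-1 M T^-2].
P (power) has dimensions [L^2 M T^-3].

Left side: [T]
Right side: [T]

Both sides have the same dimensions, so the equation is dimensionally consistent.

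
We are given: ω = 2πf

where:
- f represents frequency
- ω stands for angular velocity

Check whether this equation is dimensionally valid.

Yes

f (frequency) has dimensions [T^-1].
ω (angular velocity) has dimensions [T^-1].

Left side: [T^-1]
Right side: [T^-1]

Both sides have the same dimensions, so the equation is dimensionally consistent.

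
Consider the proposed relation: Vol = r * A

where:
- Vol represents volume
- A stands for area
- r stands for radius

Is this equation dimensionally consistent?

Yes

Vol (volume) has dimensions [L^3].
A (area) has dimensions [L^2].
r (radius) has dimensions [L].

Left side: [L^3]
Right side: [L^3]

Both sides have the same dimensions, so the equation is dimensionally consistent.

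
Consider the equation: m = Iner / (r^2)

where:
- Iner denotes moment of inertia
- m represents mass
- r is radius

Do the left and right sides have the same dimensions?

Yes

Iner (moment of inertia) has dimensions [L^2 M].
m (mass) has dimensions [M].
r (radius) has dimensions [L].

Left side: [M]
Right side: [M]

Both sides have the same dimensions, so the equation is dimensionally consistent.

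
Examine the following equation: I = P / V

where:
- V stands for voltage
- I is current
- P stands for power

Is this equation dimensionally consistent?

Yes

V (voltage) has dimensions [I^-1 L^2 M T^-3].
I (current) has dimensions [I].
P (power) has dimensions [L^2 M T^-3].

Left side: [I]
Right side: [I]

Both sides have the same dimensions, so the equation is dimensionally consistent.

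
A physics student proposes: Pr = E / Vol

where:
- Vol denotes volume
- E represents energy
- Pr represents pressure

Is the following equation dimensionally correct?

Yes

Vol (volume) has dimensions [L^3].
E (energy) has dimensions [L^2 M T^-2].
Pr (pressure) has dimensions [L^-1 M T^-2].

Left side: [L^-1 M T^-2]
Right side: [L^-1 M T^-2]

Both sides have the same dimensions, so the equation is dimensionally consistent.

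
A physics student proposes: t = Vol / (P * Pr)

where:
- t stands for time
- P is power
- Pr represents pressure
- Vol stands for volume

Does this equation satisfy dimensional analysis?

No

t (time) has dimensions [T].
P (power) has dimensions [L^2 M T^-3].
Pr (pressure) has dimensions [L^-1 M T^-2].
Vol (volume) has dimensions [L^3].

Left side: [T]
Right side: [L^2 M^-2 T^5]

The two sides have different dimensions, so the equation is NOT dimensionally consistent.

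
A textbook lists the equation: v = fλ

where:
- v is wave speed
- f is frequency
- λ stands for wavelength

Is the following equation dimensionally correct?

Yes

v (wave speed) has dimensions [L T^-1].
f (frequency) has dimensions [T^-1].
λ (wavelength) has dimensions [L].

Left side: [L T^-1]
Right side: [L T^-1]

Both sides have the same dimensions, so the equation is dimensionally consistent.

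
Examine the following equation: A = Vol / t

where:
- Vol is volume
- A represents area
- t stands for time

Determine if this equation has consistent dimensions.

No

Vol (volume) has dimensions [L^3].
A (area) has dimensions [L^2].
t (time) has dimensions [T].

Left side: [L^2]
Right side: [L^3 T^-1]

The two sides have different dimensions, so the equation is NOT dimensionally consistent.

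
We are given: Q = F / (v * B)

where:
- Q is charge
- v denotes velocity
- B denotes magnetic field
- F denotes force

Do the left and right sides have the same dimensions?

Yes

Q (charge) has dimensions [I T].
v (velocity) has dimensions [L T^-1].
B (magnetic field) has dimensions [I^-1 M T^-2].
F (force) has dimensions [L M T^-2].

Left side: [I T]
Right side: [I T]

Both sides have the same dimensions, so the equation is dimensionally consistent.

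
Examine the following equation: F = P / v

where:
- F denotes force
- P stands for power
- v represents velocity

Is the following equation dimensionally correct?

Yes

F (force) has dimensions [L M T^-2].
P (power) has dimensions [L^2 M T^-3].
v (velocity) has dimensions [L T^-1].

Left side: [L M T^-2]
Right side: [L M T^-2]

Both sides have the same dimensions, so the equation is dimensionally consistent.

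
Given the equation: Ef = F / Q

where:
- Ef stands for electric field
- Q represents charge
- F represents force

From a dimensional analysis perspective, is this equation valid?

Yes

Ef (electric field) has dimensions [I^-1 L M T^-3].
Q (charge) has dimensions [I T].
F (force) has dimensions [L M T^-2].

Left side: [I^-1 L M T^-3]
Right side: [I^-1 L M T^-3]

Both sides have the same dimensions, so the equation is dimensionally consistent.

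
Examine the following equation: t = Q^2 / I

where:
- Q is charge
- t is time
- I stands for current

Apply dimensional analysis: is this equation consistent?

No

Q (charge) has dimensions [I T].
t (time) has dimensions [T].
I (current) has dimensions [I].

Left side: [T]
Right side: [I T^2]

The two sides have different dimensions, so the equation is NOT dimensionally consistent.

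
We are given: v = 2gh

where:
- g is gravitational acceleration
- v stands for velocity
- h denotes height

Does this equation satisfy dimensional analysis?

No

g (gravitational acceleration) has dimensions [L T^-2].
v (velocity) has dimensions [L T^-1].
h (height) has dimensions [L].

Left side: [L T^-1]
Right side: [L^2 T^-2]

The two sides have different dimensions, so the equation is NOT dimensionally consistent.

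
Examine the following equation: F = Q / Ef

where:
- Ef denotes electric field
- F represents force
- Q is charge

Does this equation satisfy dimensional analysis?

No

Ef (electric field) has dimensions [I^-1 L M T^-3].
F (force) has dimensions [L M T^-2].
Q (charge) has dimensions [I T].

Left side: [L M T^-2]
Right side: [I^2 L^-1 M^-1 T^4]

The two sides have different dimensions, so the equation is NOT dimensionally consistent.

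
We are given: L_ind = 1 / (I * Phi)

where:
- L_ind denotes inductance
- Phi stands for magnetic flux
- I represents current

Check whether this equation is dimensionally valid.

No

L_ind (inductance) has dimensions [I^-2 L^2 M T^-2].
Phi (magnetic flux) has dimensions [I^-1 L^2 M T^-2].
I (current) has dimensions [I].

Left side: [I^-2 L^2 M T^-2]
Right side: [L^-2 M^-1 T^2]

The two sides have different dimensions, so the equation is NOT dimensionally consistent.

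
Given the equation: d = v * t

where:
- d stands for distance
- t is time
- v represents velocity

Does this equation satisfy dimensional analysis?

Yes

d (distance) has dimensions [L].
t (time) has dimensions [T].
v (velocity) has dimensions [L T^-1].

Left side: [L]
Right side: [L]

Both sides have the same dimensions, so the equation is dimensionally consistent.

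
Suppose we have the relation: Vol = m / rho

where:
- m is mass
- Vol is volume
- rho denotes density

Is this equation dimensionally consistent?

Yes

m (mass) has dimensions [M].
Vol (volume) has dimensions [L^3].
rho (density) has dimensions [L^-3 M].

Left side: [L^3]
Right side: [L^3]

Both sides have the same dimensions, so the equation is dimensionally consistent.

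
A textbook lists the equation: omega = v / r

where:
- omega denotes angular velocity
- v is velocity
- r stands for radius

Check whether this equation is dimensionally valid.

Yes

omega (angular velocity) has dimensions [T^-1].
v (velocity) has dimensions [L T^-1].
r (radius) has dimensions [L].

Left side: [T^-1]
Right side: [T^-1]

Both sides have the same dimensions, so the equation is dimensionally consistent.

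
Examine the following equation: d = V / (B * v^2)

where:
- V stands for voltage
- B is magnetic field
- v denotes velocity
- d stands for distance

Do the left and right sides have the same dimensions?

No

V (voltage) has dimensions [I^-1 L^2 M T^-3].
B (magnetic field) has dimensions [I^-1 M T^-2].
v (velocity) has dimensions [L T^-1].
d (distance) has dimensions [L].

Left side: [L]
Right side: [T]

The two sides have different dimensions, so the equation is NOT dimensionally consistent.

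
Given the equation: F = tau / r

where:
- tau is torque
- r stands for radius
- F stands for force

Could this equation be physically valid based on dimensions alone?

Yes

tau (torque) has dimensions [L^2 M T^-2].
r (radius) has dimensions [L].
F (force) has dimensions [L M T^-2].

Left side: [L M T^-2]
Right side: [L M T^-2]

Both sides have the same dimensions, so the equation is dimensionally consistent.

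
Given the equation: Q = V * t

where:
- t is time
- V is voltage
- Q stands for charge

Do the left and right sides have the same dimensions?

No

t (time) has dimensions [T].
V (voltage) has dimensions [I^-1 L^2 M T^-3].
Q (charge) has dimensions [I T].

Left side: [I T]
Right side: [I^-1 L^2 M T^-2]

The two sides have different dimensions, so the equation is NOT dimensionally consistent.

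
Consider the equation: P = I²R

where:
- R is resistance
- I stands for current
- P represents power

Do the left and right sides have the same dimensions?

Yes

R (resistance) has dimensions [I^-2 L^2 M T^-3].
I (current) has dimensions [I].
P (power) has dimensions [L^2 M T^-3].

Left side: [L^2 M T^-3]
Right side: [L^2 M T^-3]

Both sides have the same dimensions, so the equation is dimensionally consistent.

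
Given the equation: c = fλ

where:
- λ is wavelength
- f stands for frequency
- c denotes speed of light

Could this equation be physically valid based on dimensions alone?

Yes

λ (wavelength) has dimensions [L].
f (frequency) has dimensions [T^-1].
c (speed of light) has dimensions [L T^-1].

Left side: [L T^-1]
Right side: [L T^-1]

Both sides have the same dimensions, so the equation is dimensionally consistent.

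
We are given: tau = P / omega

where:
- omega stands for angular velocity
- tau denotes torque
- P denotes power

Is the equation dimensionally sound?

Yes

omega (angular velocity) has dimensions [T^-1].
tau (torque) has dimensions [L^2 M T^-2].
P (power) has dimensions [L^2 M T^-3].

Left side: [L^2 M T^-2]
Right side: [L^2 M T^-2]

Both sides have the same dimensions, so the equation is dimensionally consistent.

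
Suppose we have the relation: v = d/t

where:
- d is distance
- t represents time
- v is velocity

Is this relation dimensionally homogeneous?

Yes

d (distance) has dimensions [L].
t (time) has dimensions [T].
v (velocity) has dimensions [L T^-1].

Left side: [L T^-1]
Right side: [L T^-1]

Both sides have the same dimensions, so the equation is dimensionally consistent.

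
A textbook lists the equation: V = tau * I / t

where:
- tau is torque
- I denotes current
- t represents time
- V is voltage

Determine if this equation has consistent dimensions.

No

tau (torque) has dimensions [L^2 M T^-2].
I (current) has dimensions [I].
t (time) has dimensions [T].
V (voltage) has dimensions [I^-1 L^2 M T^-3].

Left side: [I^-1 L^2 M T^-3]
Right side: [I L^2 M T^-3]

The two sides have different dimensions, so the equation is NOT dimensionally consistent.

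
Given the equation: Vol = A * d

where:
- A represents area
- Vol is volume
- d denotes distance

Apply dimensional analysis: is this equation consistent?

Yes

A (area) has dimensions [L^2].
Vol (volume) has dimensions [L^3].
d (distance) has dimensions [L].

Left side: [L^3]
Right side: [L^3]

Both sides have the same dimensions, so the equation is dimensionally consistent.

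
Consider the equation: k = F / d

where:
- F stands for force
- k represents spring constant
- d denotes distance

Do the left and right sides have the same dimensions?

Yes

F (force) has dimensions [L M T^-2].
k (spring constant) has dimensions [M T^-2].
d (distance) has dimensions [L].

Left side: [M T^-2]
Right side: [M T^-2]

Both sides have the same dimensions, so the equation is dimensionally consistent.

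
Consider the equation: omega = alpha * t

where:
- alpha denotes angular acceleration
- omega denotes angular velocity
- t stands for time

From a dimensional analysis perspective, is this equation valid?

Yes

alpha (angular acceleration) has dimensions [T^-2].
omega (angular velocity) has dimensions [T^-1].
t (time) has dimensions [T].

Left side: [T^-1]
Right side: [T^-1]

Both sides have the same dimensions, so the equation is dimensionally consistent.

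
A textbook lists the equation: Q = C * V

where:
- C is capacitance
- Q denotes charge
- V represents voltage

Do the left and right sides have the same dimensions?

Yes

C (capacitance) has dimensions [I^2 L^-2 M^-1 T^4].
Q (charge) has dimensions [I T].
V (voltage) has dimensions [I^-1 L^2 M T^-3].

Left side: [I T]
Right side: [I T]

Both sides have the same dimensions, so the equation is dimensionally consistent.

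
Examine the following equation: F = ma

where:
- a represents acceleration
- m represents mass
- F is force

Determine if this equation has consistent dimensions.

Yes

a (acceleration) has dimensions [L T^-2].
m (mass) has dimensions [M].
F (force) has dimensions [L M T^-2].

Left side: [L M T^-2]
Right side: [L M T^-2]

Both sides have the same dimensions, so the equation is dimensionally consistent.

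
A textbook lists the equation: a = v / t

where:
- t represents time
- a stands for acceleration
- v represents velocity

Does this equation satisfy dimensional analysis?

Yes

t (time) has dimensions [T].
a (acceleration) has dimensions [L T^-2].
v (velocity) has dimensions [L T^-1].

Left side: [L T^-2]
Right side: [L T^-2]

Both sides have the same dimensions, so the equation is dimensionally consistent.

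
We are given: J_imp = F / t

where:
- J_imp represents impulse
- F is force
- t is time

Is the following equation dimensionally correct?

No

J_imp (impulse) has dimensions [L M T^-1].
F (force) has dimensions [L M T^-2].
t (time) has dimensions [T].

Left side: [L M T^-1]
Right side: [L M T^-3]

The two sides have different dimensions, so the equation is NOT dimensionally consistent.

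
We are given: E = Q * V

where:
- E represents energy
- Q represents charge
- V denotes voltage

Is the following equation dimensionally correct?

Yes

E (energy) has dimensions [L^2 M T^-2].
Q (charge) has dimensions [I T].
V (voltage) has dimensions [I^-1 L^2 M T^-3].

Left side: [L^2 M T^-2]
Right side: [L^2 M T^-2]

Both sides have the same dimensions, so the equation is dimensionally consistent.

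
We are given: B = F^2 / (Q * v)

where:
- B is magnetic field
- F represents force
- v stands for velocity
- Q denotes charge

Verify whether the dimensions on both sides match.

No

B (magnetic field) has dimensions [I^-1 M T^-2].
F (force) has dimensions [L M T^-2].
v (velocity) has dimensions [L T^-1].
Q (charge) has dimensions [I T].

Left side: [I^-1 M T^-2]
Right side: [I^-1 L M^2 T^-4]

The two sides have different dimensions, so the equation is NOT dimensionally consistent.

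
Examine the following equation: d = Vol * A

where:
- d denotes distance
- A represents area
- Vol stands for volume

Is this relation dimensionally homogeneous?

No

d (distance) has dimensions [L].
A (area) has dimensions [L^2].
Vol (volume) has dimensions [L^3].

Left side: [L]
Right side: [L^5]

The two sides have different dimensions, so the equation is NOT dimensionally consistent.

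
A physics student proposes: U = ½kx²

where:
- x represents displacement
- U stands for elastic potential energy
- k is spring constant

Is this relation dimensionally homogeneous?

Yes

x (displacement) has dimensions [L].
U (elastic potential energy) has dimensions [L^2 M T^-2].
k (spring constant) has dimensions [M T^-2].

Left side: [L^2 M T^-2]
Right side: [L^2 M T^-2]

Both sides have the same dimensions, so the equation is dimensionally consistent.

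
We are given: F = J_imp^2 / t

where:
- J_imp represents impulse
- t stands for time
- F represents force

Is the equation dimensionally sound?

No

J_imp (impulse) has dimensions [L M T^-1].
t (time) has dimensions [T].
F (force) has dimensions [L M T^-2].

Left side: [L M T^-2]
Right side: [L^2 M^2 T^-3]

The two sides have different dimensions, so the equation is NOT dimensionally consistent.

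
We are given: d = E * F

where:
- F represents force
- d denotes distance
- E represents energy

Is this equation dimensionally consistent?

No

F (force) has dimensions [L M T^-2].
d (distance) has dimensions [L].
E (energy) has dimensions [L^2 M T^-2].

Left side: [L]
Right side: [L^3 M^2 T^-4]

The two sides have different dimensions, so the equation is NOT dimensionally consistent.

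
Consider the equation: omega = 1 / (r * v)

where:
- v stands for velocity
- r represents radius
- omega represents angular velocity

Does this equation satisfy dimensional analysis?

No

v (velocity) has dimensions [L T^-1].
r (radius) has dimensions [L].
omega (angular velocity) has dimensions [T^-1].

Left side: [T^-1]
Right side: [L^-2 T]

The two sides have different dimensions, so the equation is NOT dimensionally consistent.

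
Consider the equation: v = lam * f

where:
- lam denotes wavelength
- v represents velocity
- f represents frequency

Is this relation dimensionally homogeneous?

Yes

lam (wavelength) has dimensions [L].
v (velocity) has dimensions [L T^-1].
f (frequency) has dimensions [T^-1].

Left side: [L T^-1]
Right side: [L T^-1]

Both sides have the same dimensions, so the equation is dimensionally consistent.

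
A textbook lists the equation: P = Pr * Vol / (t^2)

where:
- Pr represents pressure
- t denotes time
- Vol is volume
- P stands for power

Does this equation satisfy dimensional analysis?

No

Pr (pressure) has dimensions [L^-1 M T^-2].
t (time) has dimensions [T].
Vol (volume) has dimensions [L^3].
P (power) has dimensions [L^2 M T^-3].

Left side: [L^2 M T^-3]
Right side: [L^2 M T^-4]

The two sides have different dimensions, so the equation is NOT dimensionally consistent.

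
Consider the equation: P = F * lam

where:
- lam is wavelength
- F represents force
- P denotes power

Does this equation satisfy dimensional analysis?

No

lam (wavelength) has dimensions [L].
F (force) has dimensions [L M T^-2].
P (power) has dimensions [L^2 M T^-3].

Left side: [L^2 M T^-3]
Right side: [L^2 M T^-2]

The two sides have different dimensions, so the equation is NOT dimensionally consistent.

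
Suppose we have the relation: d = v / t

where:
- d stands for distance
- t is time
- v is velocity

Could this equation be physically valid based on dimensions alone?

No

d (distance) has dimensions [L].
t (time) has dimensions [T].
v (velocity) has dimensions [L T^-1].

Left side: [L]
Right side: [L T^-2]

The two sides have different dimensions, so the equation is NOT dimensionally consistent.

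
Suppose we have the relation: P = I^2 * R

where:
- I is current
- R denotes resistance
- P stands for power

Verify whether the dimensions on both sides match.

Yes

I (current) has dimensions [I].
R (resistance) has dimensions [I^-2 L^2 M T^-3].
P (power) has dimensions [L^2 M T^-3].

Left side: [L^2 M T^-3]
Right side: [L^2 M T^-3]

Both sides have the same dimensions, so the equation is dimensionally consistent.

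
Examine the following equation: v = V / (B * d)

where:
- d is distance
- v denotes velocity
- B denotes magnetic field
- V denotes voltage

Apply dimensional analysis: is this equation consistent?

Yes

d (distance) has dimensions [L].
v (velocity) has dimensions [L T^-1].
B (magnetic field) has dimensions [I^-1 M T^-2].
V (voltage) has dimensions [I^-1 L^2 M T^-3].

Left side: [L T^-1]
Right side: [L T^-1]

Both sides have the same dimensions, so the equation is dimensionally consistent.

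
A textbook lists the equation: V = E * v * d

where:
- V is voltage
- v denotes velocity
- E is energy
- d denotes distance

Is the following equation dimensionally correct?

No

V (voltage) has dimensions [I^-1 L^2 M T^-3].
v (velocity) has dimensions [L T^-1].
E (energy) has dimensions [L^2 M T^-2].
d (distance) has dimensions [L].

Left side: [I^-1 L^2 M T^-3]
Right side: [L^4 M T^-3]

The two sides have different dimensions, so the equation is NOT dimensionally consistent.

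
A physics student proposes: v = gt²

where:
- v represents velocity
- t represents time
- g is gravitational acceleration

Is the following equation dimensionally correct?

No

v (velocity) has dimensions [L T^-1].
t (time) has dimensions [T].
g (gravitational acceleration) has dimensions [L T^-2].

Left side: [L T^-1]
Right side: [L]

The two sides have different dimensions, so the equation is NOT dimensionally consistent.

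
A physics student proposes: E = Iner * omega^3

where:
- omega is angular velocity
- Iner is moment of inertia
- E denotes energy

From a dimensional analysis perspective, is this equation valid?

No

omega (angular velocity) has dimensions [T^-1].
Iner (moment of inertia) has dimensions [L^2 M].
E (energy) has dimensions [L^2 M T^-2].

Left side: [L^2 M T^-2]
Right side: [L^2 M T^-3]

The two sides have different dimensions, so the equation is NOT dimensionally consistent.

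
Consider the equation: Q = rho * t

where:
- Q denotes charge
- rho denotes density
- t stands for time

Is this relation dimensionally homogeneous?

No

Q (charge) has dimensions [I T].
rho (density) has dimensions [L^-3 M].
t (time) has dimensions [T].

Left side: [I T]
Right side: [L^-3 M T]

The two sides have different dimensions, so the equation is NOT dimensionally consistent.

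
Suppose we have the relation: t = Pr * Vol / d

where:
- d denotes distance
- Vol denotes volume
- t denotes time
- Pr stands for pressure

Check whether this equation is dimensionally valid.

No

d (distance) has dimensions [L].
Vol (volume) has dimensions [L^3].
t (time) has dimensions [T].
Pr (pressure) has dimensions [L^-1 M T^-2].

Left side: [T]
Right side: [L M T^-2]

The two sides have different dimensions, so the equation is NOT dimensionally consistent.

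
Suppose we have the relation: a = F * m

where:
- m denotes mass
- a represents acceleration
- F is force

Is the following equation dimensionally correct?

No

m (mass) has dimensions [M].
a (acceleration) has dimensions [L T^-2].
F (force) has dimensions [L M T^-2].

Left side: [L T^-2]
Right side: [L M^2 T^-2]

The two sides have different dimensions, so the equation is NOT dimensionally consistent.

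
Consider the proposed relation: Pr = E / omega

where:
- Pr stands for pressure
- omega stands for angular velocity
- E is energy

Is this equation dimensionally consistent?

No

Pr (pressure) has dimensions [L^-1 M T^-2].
omega (angular velocity) has dimensions [T^-1].
E (energy) has dimensions [L^2 M T^-2].

Left side: [L^-1 M T^-2]
Right side: [L^2 M T^-1]

The two sides have different dimensions, so the equation is NOT dimensionally consistent.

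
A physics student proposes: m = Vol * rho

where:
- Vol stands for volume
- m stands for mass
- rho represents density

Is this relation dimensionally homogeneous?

Yes

Vol (volume) has dimensions [L^3].
m (mass) has dimensions [M].
rho (density) has dimensions [L^-3 M].

Left side: [M]
Right side: [M]

Both sides have the same dimensions, so the equation is dimensionally consistent.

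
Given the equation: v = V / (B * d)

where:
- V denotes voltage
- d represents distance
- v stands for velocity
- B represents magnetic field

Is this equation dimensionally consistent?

Yes

V (voltage) has dimensions [I^-1 L^2 M T^-3].
d (distance) has dimensions [L].
v (velocity) has dimensions [L T^-1].
B (magnetic field) has dimensions [I^-1 M T^-2].

Left side: [L T^-1]
Right side: [L T^-1]

Both sides have the same dimensions, so the equation is dimensionally consistent.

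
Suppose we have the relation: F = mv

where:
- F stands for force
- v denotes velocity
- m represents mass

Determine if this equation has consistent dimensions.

No

F (force) has dimensions [L M T^-2].
v (velocity) has dimensions [L T^-1].
m (mass) has dimensions [M].

Left side: [L M T^-2]
Right side: [L M T^-1]

The two sides have different dimensions, so the equation is NOT dimensionally consistent.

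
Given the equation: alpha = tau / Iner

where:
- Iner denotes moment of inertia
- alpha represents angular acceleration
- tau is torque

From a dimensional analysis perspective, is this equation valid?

Yes

Iner (moment of inertia) has dimensions [L^2 M].
alpha (angular acceleration) has dimensions [T^-2].
tau (torque) has dimensions [L^2 M T^-2].

Left side: [T^-2]
Right side: [T^-2]

Both sides have the same dimensions, so the equation is dimensionally consistent.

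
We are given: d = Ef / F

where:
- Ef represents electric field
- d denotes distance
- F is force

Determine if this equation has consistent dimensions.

No

Ef (electric field) has dimensions [I^-1 L M T^-3].
d (distance) has dimensions [L].
F (force) has dimensions [L M T^-2].

Left side: [L]
Right side: [I^-1 T^-1]

The two sides have different dimensions, so the equation is NOT dimensionally consistent.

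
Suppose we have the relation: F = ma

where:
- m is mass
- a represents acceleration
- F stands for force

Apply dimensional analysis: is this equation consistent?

Yes

m (mass) has dimensions [M].
a (acceleration) has dimensions [L T^-2].
F (force) has dimensions [L M T^-2].

Left side: [L M T^-2]
Right side: [L M T^-2]

Both sides have the same dimensions, so the equation is dimensionally consistent.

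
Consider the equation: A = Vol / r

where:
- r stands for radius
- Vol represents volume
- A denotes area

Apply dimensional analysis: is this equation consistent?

Yes

r (radius) has dimensions [L].
Vol (volume) has dimensions [L^3].
A (area) has dimensions [L^2].

Left side: [L^2]
Right side: [L^2]

Both sides have the same dimensions, so the equation is dimensionally consistent.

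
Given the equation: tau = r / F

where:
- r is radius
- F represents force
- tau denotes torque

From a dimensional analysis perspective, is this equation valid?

No

r (radius) has dimensions [L].
F (force) has dimensions [L M T^-2].
tau (torque) has dimensions [L^2 M T^-2].

Left side: [L^2 M T^-2]
Right side: [M^-1 T^2]

The two sides have different dimensions, so the equation is NOT dimensionally consistent.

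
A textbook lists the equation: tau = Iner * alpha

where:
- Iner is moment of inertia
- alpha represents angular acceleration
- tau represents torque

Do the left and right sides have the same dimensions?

Yes

Iner (moment of inertia) has dimensions [L^2 M].
alpha (angular acceleration) has dimensions [T^-2].
tau (torque) has dimensions [L^2 M T^-2].

Left side: [L^2 M T^-2]
Right side: [L^2 M T^-2]

Both sides have the same dimensions, so the equation is dimensionally consistent.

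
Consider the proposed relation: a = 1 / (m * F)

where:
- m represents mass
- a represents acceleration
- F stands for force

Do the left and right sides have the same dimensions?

No

m (mass) has dimensions [M].
a (acceleration) has dimensions [L T^-2].
F (force) has dimensions [L M T^-2].

Left side: [L T^-2]
Right side: [L^-1 M^-2 T^2]

The two sides have different dimensions, so the equation is NOT dimensionally consistent.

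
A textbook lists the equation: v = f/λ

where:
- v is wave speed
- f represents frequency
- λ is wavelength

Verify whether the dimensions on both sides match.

No

v (wave speed) has dimensions [L T^-1].
f (frequency) has dimensions [T^-1].
λ (wavelength) has dimensions [L].

Left side: [L T^-1]
Right side: [L^-1 T^-1]

The two sides have different dimensions, so the equation is NOT dimensionally consistent.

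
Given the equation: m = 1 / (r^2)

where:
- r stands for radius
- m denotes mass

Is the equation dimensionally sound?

No

r (radius) has dimensions [L].
m (mass) has dimensions [M].

Left side: [M]
Right side: [L^-2]

The two sides have different dimensions, so the equation is NOT dimensionally consistent.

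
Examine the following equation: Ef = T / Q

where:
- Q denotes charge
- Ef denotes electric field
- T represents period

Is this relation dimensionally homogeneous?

No

Q (charge) has dimensions [I T].
Ef (electric field) has dimensions [I^-1 L M T^-3].
T (period) has dimensions [T].

Left side: [I^-1 L M T^-3]
Right side: [I^-1]

The two sides have different dimensions, so the equation is NOT dimensionally consistent.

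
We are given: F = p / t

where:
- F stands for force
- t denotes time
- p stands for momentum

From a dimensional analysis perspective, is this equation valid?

Yes

F (force) has dimensions [L M T^-2].
t (time) has dimensions [T].
p (momentum) has dimensions [L M T^-1].

Left side: [L M T^-2]
Right side: [L M T^-2]

Both sides have the same dimensions, so the equation is dimensionally consistent.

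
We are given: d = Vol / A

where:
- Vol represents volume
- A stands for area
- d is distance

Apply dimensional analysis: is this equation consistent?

Yes

Vol (volume) has dimensions [L^3].
A (area) has dimensions [L^2].
d (distance) has dimensions [L].

Left side: [L]
Right side: [L]

Both sides have the same dimensions, so the equation is dimensionally consistent.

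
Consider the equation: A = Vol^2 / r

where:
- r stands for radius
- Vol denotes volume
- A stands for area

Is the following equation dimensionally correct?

No

r (radius) has dimensions [L].
Vol (volume) has dimensions [L^3].
A (area) has dimensions [L^2].

Left side: [L^2]
Right side: [L^5]

The two sides have different dimensions, so the equation is NOT dimensionally consistent.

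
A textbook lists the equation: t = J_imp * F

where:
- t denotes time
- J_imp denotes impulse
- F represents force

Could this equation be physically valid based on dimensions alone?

No

t (time) has dimensions [T].
J_imp (impulse) has dimensions [L M T^-1].
F (force) has dimensions [L M T^-2].

Left side: [T]
Right side: [L^2 M^2 T^-3]

The two sides have different dimensions, so the equation is NOT dimensionally consistent.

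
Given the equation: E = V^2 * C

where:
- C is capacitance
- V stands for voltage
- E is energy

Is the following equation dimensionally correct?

Yes

C (capacitance) has dimensions [I^2 L^-2 M^-1 T^4].
V (voltage) has dimensions [I^-1 L^2 M T^-3].
E (energy) has dimensions [L^2 M T^-2].

Left side: [L^2 M T^-2]
Right side: [L^2 M T^-2]

Both sides have the same dimensions, so the equation is dimensionally consistent.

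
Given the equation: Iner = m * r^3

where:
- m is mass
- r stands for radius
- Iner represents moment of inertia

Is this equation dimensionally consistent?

No

m (mass) has dimensions [M].
r (radius) has dimensions [L].
Iner (moment of inertia) has dimensions [L^2 M].

Left side: [L^2 M]
Right side: [L^3 M]

The two sides have different dimensions, so the equation is NOT dimensionally consistent.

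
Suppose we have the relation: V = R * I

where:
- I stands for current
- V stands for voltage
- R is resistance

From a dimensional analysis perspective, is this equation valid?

Yes

I (current) has dimensions [I].
V (voltage) has dimensions [I^-1 L^2 M T^-3].
R (resistance) has dimensions [I^-2 L^2 M T^-3].

Left side: [I^-1 L^2 M T^-3]
Right side: [I^-1 L^2 M T^-3]

Both sides have the same dimensions, so the equation is dimensionally consistent.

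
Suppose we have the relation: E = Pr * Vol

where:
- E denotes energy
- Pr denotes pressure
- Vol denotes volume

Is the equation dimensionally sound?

Yes

E (energy) has dimensions [L^2 M T^-2].
Pr (pressure) has dimensions [L^-1 M T^-2].
Vol (volume) has dimensions [L^3].

Left side: [L^2 M T^-2]
Right side: [L^2 M T^-2]

Both sides have the same dimensions, so the equation is dimensionally consistent.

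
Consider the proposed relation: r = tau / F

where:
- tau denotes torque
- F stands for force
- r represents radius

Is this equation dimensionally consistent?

Yes

tau (torque) has dimensions [L^2 M T^-2].
F (force) has dimensions [L M T^-2].
r (radius) has dimensions [L].

Left side: [L]
Right side: [L]

Both sides have the same dimensions, so the equation is dimensionally consistent.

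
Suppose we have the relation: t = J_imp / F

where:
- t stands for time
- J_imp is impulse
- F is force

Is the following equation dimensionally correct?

Yes

t (time) has dimensions [T].
J_imp (impulse) has dimensions [L M T^-1].
F (force) has dimensions [L M T^-2].

Left side: [T]
Right side: [T]

Both sides have the same dimensions, so the equation is dimensionally consistent.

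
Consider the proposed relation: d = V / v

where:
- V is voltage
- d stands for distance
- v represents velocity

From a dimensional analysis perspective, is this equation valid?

No

V (voltage) has dimensions [I^-1 L^2 M T^-3].
d (distance) has dimensions [L].
v (velocity) has dimensions [L T^-1].

Left side: [L]
Right side: [I^-1 L M T^-2]

The two sides have different dimensions, so the equation is NOT dimensionally consistent.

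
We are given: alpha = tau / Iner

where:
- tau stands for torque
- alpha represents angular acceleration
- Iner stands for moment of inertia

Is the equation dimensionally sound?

Yes

tau (torque) has dimensions [L^2 M T^-2].
alpha (angular acceleration) has dimensions [T^-2].
Iner (moment of inertia) has dimensions [L^2 M].

Left side: [T^-2]
Right side: [T^-2]

Both sides have the same dimensions, so the equation is dimensionally consistent.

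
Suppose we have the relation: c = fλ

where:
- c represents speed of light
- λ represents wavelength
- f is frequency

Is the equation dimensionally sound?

Yes

c (speed of light) has dimensions [L T^-1].
λ (wavelength) has dimensions [L].
f (frequency) has dimensions [T^-1].

Left side: [L T^-1]
Right side: [L T^-1]

Both sides have the same dimensions, so the equation is dimensionally consistent.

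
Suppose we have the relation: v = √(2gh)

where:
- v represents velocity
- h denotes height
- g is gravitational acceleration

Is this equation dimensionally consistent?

Yes

v (velocity) has dimensions [L T^-1].
h (height) has dimensions [L].
g (gravitational acceleration) has dimensions [L T^-2].

Left side: [L T^-1]
Right side: [L T^-1]

Both sides have the same dimensions, so the equation is dimensionally consistent.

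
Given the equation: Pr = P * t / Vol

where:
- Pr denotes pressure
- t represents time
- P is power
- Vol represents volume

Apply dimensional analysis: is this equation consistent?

Yes

Pr (pressure) has dimensions [L^-1 M T^-2].
t (time) has dimensions [T].
P (power) has dimensions [L^2 M T^-3].
Vol (volume) has dimensions [L^3].

Left side: [L^-1 M T^-2]
Right side: [L^-1 M T^-2]

Both sides have the same dimensions, so the equation is dimensionally consistent.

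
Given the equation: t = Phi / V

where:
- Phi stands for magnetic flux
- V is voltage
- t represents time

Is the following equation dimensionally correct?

Yes

Phi (magnetic flux) has dimensions [I^-1 L^2 M T^-2].
V (voltage) has dimensions [I^-1 L^2 M T^-3].
t (time) has dimensions [T].

Left side: [T]
Right side: [T]

Both sides have the same dimensions, so the equation is dimensionally consistent.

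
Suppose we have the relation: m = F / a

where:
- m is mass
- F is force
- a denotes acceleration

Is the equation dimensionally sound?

Yes

m (mass) has dimensions [M].
F (force) has dimensions [L M T^-2].
a (acceleration) has dimensions [L T^-2].

Left side: [M]
Right side: [M]

Both sides have the same dimensions, so the equation is dimensionally consistent.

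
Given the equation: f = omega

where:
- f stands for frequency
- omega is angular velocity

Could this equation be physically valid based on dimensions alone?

Yes

f (frequency) has dimensions [T^-1].
omega (angular velocity) has dimensions [T^-1].

Left side: [T^-1]
Right side: [T^-1]

Both sides have the same dimensions, so the equation is dimensionally consistent.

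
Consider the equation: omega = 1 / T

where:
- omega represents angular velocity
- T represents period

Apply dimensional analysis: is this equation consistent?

Yes

omega (angular velocity) has dimensions [T^-1].
T (period) has dimensions [T].

Left side: [T^-1]
Right side: [T^-1]

Both sides have the same dimensions, so the equation is dimensionally consistent.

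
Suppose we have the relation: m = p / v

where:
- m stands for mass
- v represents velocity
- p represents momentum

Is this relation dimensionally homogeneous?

Yes

m (mass) has dimensions [M].
v (velocity) has dimensions [L T^-1].
p (momentum) has dimensions [L M T^-1].

Left side: [M]
Right side: [M]

Both sides have the same dimensions, so the equation is dimensionally consistent.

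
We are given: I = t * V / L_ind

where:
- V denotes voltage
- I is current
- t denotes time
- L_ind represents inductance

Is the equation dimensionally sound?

Yes

V (voltage) has dimensions [I^-1 L^2 M T^-3].
I (current) has dimensions [I].
t (time) has dimensions [T].
L_ind (inductance) has dimensions [I^-2 L^2 M T^-2].

Left side: [I]
Right side: [I]

Both sides have the same dimensions, so the equation is dimensionally consistent.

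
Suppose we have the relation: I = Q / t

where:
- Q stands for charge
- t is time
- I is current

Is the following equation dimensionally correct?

Yes

Q (charge) has dimensions [I T].
t (time) has dimensions [T].
I (current) has dimensions [I].

Left side: [I]
Right side: [I]

Both sides have the same dimensions, so the equation is dimensionally consistent.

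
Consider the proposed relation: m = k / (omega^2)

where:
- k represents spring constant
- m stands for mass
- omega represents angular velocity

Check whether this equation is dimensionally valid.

Yes

k (spring constant) has dimensions [M T^-2].
m (mass) has dimensions [M].
omega (angular velocity) has dimensions [T^-1].

Left side: [M]
Right side: [M]

Both sides have the same dimensions, so the equation is dimensionally consistent.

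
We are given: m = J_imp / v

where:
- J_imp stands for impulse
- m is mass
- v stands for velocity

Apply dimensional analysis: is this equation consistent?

Yes

J_imp (impulse) has dimensions [L M T^-1].
m (mass) has dimensions [M].
v (velocity) has dimensions [L T^-1].

Left side: [M]
Right side: [M]

Both sides have the same dimensions, so the equation is dimensionally consistent.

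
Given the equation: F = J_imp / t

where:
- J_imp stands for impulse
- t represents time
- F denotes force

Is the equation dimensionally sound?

Yes

J_imp (impulse) has dimensions [L M T^-1].
t (time) has dimensions [T].
F (force) has dimensions [L M T^-2].

Left side: [L M T^-2]
Right side: [L M T^-2]

Both sides have the same dimensions, so the equation is dimensionally consistent.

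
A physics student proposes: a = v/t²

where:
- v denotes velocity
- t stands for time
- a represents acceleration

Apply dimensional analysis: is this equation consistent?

No

v (velocity) has dimensions [L T^-1].
t (time) has dimensions [T].
a (acceleration) has dimensions [L T^-2].

Left side: [L T^-2]
Right side: [L T^-3]

The two sides have different dimensions, so the equation is NOT dimensionally consistent.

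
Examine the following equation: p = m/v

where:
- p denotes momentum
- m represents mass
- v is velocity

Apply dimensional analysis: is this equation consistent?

No

p (momentum) has dimensions [L M T^-1].
m (mass) has dimensions [M].
v (velocity) has dimensions [L T^-1].

Left side: [L M T^-1]
Right side: [L^-1 M T]

The two sides have different dimensions, so the equation is NOT dimensionally consistent.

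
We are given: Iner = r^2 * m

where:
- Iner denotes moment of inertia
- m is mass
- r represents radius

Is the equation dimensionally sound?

Yes

Iner (moment of inertia) has dimensions [L^2 M].
m (mass) has dimensions [M].
r (radius) has dimensions [L].

Left side: [L^2 M]
Right side: [L^2 M]

Both sides have the same dimensions, so the equation is dimensionally consistent.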